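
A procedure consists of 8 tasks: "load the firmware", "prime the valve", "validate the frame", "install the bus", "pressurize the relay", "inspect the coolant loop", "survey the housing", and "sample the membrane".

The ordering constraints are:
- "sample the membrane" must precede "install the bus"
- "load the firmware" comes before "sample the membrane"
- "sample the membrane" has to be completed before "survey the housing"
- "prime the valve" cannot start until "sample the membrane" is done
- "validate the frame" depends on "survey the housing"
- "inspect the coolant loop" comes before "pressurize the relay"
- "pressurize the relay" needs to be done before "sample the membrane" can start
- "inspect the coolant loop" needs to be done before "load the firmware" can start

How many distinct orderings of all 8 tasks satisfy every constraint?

24

Only "inspect the coolant loop" has no prerequisites, so it must go first.
Counting all ways to extend the partial order to a total order gives 24.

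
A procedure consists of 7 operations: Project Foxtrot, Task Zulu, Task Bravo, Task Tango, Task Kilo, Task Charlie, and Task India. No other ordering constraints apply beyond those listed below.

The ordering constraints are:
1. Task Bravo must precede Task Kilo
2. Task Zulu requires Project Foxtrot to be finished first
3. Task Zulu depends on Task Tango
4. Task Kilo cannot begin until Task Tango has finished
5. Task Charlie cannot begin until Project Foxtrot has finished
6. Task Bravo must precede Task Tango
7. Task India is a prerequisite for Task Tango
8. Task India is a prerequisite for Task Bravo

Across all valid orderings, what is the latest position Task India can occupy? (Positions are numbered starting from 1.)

Following every chain forward from Task India, the operations that must come later are Task Zulu, Task Bravo, Task Tango, Task Kilo — 4 of them.
So at least 4 operations follow Task India, putting Task India no later than position 3. That position is achievable by scheduling everything else first.

3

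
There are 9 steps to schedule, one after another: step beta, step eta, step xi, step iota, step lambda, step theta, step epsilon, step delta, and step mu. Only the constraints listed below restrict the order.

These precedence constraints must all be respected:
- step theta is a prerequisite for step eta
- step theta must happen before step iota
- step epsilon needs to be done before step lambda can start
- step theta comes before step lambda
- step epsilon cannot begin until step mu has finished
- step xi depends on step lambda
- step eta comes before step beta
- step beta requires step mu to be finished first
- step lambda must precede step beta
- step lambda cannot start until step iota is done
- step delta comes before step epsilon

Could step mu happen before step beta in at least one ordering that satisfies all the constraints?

Every valid ordering already has step mu before step beta (the constraints require it), so in particular at least one does.

Yes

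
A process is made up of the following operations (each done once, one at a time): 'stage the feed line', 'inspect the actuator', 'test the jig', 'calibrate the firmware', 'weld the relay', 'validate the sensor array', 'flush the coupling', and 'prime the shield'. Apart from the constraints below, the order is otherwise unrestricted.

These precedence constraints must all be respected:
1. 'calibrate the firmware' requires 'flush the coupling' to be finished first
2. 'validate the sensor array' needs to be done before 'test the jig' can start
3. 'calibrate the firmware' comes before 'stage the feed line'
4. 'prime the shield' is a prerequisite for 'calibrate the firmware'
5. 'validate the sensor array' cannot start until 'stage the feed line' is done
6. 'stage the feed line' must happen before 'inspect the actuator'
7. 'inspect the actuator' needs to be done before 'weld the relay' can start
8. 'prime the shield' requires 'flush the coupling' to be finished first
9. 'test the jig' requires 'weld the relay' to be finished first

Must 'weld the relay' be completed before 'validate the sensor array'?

Nothing in the constraints links 'weld the relay' and 'validate the sensor array'; they are unordered relative to each other.
A valid ordering placing 'validate the sensor array' before 'weld the relay' exists, so the answer is no.

No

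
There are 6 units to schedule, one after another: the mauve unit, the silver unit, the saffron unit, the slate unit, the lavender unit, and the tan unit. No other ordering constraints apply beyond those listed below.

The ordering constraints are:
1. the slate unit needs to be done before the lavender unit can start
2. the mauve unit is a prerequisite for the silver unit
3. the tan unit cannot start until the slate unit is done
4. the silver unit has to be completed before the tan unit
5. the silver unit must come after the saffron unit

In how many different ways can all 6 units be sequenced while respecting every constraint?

28

The units with no prerequisites are the mauve unit, the saffron unit, the slate unit; any of them can be placed first.
Counting all ways to extend the partial order to a total order gives 28.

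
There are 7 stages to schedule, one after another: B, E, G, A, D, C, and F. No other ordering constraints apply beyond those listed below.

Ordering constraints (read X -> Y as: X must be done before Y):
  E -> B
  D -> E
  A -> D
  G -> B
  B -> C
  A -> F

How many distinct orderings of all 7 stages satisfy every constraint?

The stages with no prerequisites are G, A; any of them can be placed first.
Counting all ways to extend the partial order to a total order gives 23.

23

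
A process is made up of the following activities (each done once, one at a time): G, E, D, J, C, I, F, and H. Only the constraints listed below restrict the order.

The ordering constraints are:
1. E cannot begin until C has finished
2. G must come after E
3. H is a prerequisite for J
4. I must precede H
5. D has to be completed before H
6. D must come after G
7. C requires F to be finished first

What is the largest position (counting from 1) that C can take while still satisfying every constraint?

3

Following every chain forward from C, the activities that must come later are G, E, D, J, H — 5 of them.
With 5 mandatory successors out of 8 activities total, the latest slot for C is 8−5 = 3, and it's reachable by doing all non-successors before C.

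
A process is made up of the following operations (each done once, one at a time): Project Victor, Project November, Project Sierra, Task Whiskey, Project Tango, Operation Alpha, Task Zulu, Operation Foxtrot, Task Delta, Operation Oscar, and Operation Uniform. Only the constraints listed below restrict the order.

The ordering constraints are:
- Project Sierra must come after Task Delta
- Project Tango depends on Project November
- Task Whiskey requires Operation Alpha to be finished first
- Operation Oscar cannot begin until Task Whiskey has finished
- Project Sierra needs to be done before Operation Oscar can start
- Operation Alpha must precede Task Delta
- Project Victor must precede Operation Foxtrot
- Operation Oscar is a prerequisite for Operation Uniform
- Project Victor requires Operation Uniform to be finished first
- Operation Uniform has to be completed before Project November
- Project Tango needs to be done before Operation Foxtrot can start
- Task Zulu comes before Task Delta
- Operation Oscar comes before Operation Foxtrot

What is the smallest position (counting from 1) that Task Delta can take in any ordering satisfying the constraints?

3

Working backwards through the constraints from Task Delta, its full set of required predecessors is Operation Alpha, Task Zulu — 2 of them.
With 2 mandatory predecessors, the earliest Task Delta can sit is position 2+1 = 3, and placing just those 2 first achieves it.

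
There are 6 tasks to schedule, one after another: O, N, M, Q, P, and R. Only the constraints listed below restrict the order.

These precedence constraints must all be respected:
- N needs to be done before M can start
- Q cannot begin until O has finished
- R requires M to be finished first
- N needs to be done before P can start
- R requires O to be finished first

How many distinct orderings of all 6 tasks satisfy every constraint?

40

2 tasks have no prerequisites (O, N), so any of them could come first.
Systematically extending each partial ordering one task at a time and counting, there are 40 complete orderings.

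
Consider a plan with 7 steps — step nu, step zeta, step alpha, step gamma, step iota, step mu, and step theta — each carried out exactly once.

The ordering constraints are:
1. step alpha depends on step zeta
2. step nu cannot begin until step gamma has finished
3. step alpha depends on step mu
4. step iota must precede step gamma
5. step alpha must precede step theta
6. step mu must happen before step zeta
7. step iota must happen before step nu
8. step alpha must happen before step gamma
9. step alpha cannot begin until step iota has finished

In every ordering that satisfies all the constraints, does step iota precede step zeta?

No

Step iota and step zeta are not related by any chain of constraints.
A valid ordering placing step zeta before step iota exists, so the answer is no.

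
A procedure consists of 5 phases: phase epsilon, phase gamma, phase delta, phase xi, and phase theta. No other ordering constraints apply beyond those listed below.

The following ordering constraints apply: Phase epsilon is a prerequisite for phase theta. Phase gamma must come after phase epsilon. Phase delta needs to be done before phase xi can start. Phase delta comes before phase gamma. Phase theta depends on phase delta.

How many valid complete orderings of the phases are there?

2 phases have no prerequisites (phase epsilon, phase delta), so any of them could come first.
Counting all ways to extend the partial order to a total order gives 14.

14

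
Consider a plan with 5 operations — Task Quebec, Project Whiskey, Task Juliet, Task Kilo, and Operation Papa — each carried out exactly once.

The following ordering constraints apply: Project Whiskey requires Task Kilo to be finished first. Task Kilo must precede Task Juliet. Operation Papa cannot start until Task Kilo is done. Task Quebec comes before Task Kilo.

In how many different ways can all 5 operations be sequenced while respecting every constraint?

Task Quebec is the only operation with nothing required before it, so every ordering starts there.
Systematically extending each partial ordering one operation at a time and counting, there are 6 complete orderings.

6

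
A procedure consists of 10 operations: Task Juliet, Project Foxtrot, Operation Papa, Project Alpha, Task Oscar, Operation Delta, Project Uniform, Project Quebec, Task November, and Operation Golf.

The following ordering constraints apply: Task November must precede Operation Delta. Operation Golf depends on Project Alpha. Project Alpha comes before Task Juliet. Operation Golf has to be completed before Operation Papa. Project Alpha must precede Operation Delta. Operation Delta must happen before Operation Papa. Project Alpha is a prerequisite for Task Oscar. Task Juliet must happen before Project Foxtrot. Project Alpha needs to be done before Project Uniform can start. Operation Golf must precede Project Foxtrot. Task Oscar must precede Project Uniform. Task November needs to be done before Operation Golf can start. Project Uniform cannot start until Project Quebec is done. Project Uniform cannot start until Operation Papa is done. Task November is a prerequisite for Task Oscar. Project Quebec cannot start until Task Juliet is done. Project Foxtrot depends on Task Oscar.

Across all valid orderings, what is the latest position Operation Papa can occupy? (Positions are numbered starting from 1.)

Following the constraints forward from Operation Papa, its only required successor is Project Uniform.
So at least 1 operation follows Operation Papa, putting Operation Papa no later than position 9. That position is achievable by scheduling everything else first.

9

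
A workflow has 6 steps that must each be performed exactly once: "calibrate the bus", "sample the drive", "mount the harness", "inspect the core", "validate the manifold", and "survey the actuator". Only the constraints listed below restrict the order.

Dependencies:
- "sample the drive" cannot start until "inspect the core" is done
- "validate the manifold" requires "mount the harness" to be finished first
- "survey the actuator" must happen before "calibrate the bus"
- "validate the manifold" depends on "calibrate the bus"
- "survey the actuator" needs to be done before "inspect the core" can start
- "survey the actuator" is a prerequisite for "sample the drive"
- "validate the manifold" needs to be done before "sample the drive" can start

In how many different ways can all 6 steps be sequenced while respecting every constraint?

2 steps have no prerequisites ("mount the harness", "survey the actuator"), so any of them could come first.
Enumerating by repeatedly choosing an available step (one whose prerequisites are all placed) gives 11 distinct complete orderings.

11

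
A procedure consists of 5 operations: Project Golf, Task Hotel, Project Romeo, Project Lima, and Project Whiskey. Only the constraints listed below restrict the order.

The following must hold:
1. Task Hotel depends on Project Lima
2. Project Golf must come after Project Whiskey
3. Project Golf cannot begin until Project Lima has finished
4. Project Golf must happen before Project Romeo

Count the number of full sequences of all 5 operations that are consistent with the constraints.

2 operations have no prerequisites (Project Lima, Project Whiskey), so any of them could come first.
Systematically extending each partial ordering one operation at a time and counting, there are 7 complete orderings.

7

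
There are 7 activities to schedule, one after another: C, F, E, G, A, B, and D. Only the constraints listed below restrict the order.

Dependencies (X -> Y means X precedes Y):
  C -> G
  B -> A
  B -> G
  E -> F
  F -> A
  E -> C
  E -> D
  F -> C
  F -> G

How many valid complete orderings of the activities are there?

2 activities have no prerequisites (E, B), so any of them could come first.
Enumerating by repeatedly choosing an available activity (one whose prerequisites are all placed) gives 63 distinct complete orderings.

63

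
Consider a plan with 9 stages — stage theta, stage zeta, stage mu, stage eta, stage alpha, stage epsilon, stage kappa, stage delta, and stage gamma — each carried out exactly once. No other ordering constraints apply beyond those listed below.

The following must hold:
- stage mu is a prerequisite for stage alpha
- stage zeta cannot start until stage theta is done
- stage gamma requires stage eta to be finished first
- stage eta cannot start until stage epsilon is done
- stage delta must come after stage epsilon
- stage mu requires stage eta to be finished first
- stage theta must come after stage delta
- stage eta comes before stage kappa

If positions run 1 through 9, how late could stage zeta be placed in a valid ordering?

Stage zeta has no required successors, so nothing stops it from going last (position 9).

9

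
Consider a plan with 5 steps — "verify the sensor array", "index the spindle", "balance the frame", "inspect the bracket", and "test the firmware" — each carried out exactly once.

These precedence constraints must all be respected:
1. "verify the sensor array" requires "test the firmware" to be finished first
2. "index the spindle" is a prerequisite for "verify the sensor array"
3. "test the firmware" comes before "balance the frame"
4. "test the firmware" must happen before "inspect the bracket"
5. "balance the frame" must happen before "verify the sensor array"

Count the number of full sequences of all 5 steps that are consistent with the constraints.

2 steps have no prerequisites ("index the spindle", "test the firmware"), so any of them could come first.
Counting all ways to extend the partial order to a total order gives 11.

11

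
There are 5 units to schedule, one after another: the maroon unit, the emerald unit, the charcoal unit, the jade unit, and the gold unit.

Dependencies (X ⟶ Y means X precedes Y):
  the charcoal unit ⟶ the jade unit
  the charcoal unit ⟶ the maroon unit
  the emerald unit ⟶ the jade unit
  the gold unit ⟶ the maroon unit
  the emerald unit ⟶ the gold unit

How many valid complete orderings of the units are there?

The units with no prerequisites are the emerald unit, the charcoal unit; any of them can be placed first.
Enumerating by repeatedly choosing an available unit (one whose prerequisites are all placed) gives 8 distinct complete orderings.

8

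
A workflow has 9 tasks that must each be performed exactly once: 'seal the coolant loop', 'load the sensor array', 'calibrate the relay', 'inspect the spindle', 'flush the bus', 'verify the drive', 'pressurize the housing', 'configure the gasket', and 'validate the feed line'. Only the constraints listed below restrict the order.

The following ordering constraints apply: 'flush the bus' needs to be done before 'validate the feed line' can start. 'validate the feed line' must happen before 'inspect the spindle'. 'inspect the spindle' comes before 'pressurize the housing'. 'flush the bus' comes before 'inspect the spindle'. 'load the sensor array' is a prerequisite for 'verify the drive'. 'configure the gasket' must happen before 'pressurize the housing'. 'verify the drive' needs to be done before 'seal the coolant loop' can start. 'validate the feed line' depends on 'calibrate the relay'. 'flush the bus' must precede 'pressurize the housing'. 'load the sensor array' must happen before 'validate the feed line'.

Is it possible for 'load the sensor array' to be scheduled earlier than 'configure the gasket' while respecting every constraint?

Nothing in the constraints forces 'configure the gasket' before 'load the sensor array' — there is no chain from 'configure the gasket' to 'load the sensor array'.
So a valid ordering placing 'load the sensor array' earlier than 'configure the gasket' exists.

Yes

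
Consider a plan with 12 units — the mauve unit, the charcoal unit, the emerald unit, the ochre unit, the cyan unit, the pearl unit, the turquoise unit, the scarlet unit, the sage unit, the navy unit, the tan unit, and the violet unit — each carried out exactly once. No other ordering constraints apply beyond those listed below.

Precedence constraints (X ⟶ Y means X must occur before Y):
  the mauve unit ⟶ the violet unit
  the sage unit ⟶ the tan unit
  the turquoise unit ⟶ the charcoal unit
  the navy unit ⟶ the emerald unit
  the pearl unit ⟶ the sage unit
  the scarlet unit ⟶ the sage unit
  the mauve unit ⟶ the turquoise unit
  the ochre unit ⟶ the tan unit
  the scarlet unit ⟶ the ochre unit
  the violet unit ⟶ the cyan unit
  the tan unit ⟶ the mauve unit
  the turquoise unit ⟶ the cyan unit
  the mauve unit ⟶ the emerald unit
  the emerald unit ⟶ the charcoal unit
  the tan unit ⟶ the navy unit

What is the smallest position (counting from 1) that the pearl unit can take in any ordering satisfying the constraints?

1

The pearl unit has no prerequisites at all, so it can go in position 1.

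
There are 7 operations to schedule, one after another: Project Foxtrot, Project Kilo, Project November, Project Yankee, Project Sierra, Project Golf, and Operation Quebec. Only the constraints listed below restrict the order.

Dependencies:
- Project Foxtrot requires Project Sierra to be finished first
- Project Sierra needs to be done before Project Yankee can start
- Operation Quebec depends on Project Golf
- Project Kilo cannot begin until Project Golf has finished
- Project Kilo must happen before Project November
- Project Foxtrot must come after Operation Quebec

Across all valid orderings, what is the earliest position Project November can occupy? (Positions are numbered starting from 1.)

The operations that are forced before Project November, directly or transitively, are Project Kilo, Project Golf. That's 2 operations.
So at minimum 2 operations come before Project November, putting Project November no earlier than position 3. That position is achievable by scheduling exactly those predecessors first.

3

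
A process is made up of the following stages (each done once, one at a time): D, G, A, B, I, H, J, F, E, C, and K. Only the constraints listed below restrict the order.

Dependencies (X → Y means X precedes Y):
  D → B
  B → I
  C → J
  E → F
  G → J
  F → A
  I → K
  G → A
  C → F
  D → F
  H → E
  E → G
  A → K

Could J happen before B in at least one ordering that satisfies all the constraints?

Yes

The constraints leave J and B unordered relative to each other; nothing requires B earlier.
So a valid ordering placing J earlier than B exists.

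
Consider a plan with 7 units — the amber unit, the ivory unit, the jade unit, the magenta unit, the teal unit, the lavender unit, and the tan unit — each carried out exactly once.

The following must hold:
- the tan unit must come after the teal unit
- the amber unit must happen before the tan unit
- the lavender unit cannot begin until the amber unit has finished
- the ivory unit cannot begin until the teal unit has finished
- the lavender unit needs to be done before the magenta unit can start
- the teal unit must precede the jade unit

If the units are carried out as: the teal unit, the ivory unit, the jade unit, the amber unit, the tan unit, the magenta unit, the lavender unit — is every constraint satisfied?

No

The sequence places the magenta unit ahead of the lavender unit.
But one of the constraints requires the lavender unit before the magenta unit, so this ordering violates it.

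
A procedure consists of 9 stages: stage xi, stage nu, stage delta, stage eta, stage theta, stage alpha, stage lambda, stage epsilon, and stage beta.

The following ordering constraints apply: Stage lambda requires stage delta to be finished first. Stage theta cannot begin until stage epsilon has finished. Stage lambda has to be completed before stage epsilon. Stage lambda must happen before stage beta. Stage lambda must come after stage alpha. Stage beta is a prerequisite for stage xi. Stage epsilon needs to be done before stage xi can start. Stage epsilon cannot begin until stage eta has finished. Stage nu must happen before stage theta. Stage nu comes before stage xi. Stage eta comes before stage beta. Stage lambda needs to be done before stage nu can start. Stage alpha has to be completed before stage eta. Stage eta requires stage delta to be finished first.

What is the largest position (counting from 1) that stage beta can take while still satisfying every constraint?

8

The only stage forced after stage beta (directly or by a chain) is stage xi.
With 1 mandatory successor out of 9 stages total, the latest slot for stage beta is 9−1 = 8, and it's reachable by doing all non-successors before stage beta.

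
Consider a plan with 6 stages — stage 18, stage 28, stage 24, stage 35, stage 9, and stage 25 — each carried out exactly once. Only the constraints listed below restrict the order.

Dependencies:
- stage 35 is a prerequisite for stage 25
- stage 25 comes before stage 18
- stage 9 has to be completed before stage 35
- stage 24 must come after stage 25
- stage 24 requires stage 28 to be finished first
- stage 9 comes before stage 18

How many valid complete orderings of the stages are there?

The stages with no prerequisites are stage 28, stage 9; any of them can be placed first.
Enumerating by repeatedly choosing an available stage (one whose prerequisites are all placed) gives 9 distinct complete orderings.

9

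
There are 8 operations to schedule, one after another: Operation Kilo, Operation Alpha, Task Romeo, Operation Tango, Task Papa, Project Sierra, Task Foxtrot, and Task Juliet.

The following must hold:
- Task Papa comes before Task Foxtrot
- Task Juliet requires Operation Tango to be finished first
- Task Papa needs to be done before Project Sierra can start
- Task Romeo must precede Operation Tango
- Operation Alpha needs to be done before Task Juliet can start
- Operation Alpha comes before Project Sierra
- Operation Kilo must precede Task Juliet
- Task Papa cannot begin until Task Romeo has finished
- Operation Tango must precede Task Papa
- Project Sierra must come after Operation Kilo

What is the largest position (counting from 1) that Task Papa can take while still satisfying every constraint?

Following every chain forward from Task Papa, the operations that must come later are Project Sierra, Task Foxtrot — 2 of them.
With 2 mandatory successors out of 8 operations total, the latest slot for Task Papa is 8−2 = 6, and it's reachable by doing all non-successors before Task Papa.

6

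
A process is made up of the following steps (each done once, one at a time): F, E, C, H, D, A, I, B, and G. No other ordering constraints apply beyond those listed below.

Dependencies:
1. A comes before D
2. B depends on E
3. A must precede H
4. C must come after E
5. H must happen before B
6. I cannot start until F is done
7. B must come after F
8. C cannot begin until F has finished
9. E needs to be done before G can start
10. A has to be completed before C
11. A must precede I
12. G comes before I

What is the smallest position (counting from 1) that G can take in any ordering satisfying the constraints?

2

The only step forced before G (directly or transitively) is E.
With 1 mandatory predecessor, the earliest G can sit is position 1+1 = 2, and placing just that one first achieves it.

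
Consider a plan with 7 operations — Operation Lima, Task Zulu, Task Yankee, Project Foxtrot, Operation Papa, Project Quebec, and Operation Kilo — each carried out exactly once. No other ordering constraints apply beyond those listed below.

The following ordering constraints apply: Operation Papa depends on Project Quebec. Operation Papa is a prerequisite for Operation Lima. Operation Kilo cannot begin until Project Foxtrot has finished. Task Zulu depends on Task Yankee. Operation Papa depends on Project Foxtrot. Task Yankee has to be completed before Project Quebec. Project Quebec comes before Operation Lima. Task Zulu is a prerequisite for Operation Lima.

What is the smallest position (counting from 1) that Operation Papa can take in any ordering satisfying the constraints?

Working backwards through the constraints from Operation Papa, its full set of required predecessors is Task Yankee, Project Foxtrot, Project Quebec — 3 of them.
With 3 mandatory predecessors, the earliest Operation Papa can sit is position 3+1 = 4, and placing just those 3 first achieves it.

4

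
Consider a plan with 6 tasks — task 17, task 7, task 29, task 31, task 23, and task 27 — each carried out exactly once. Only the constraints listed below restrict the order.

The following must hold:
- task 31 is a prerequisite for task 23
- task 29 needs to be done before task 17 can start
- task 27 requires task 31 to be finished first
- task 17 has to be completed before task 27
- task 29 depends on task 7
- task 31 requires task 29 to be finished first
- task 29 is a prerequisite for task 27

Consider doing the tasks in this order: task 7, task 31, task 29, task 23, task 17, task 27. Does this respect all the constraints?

No

Here task 29 comes after task 31.
But one of the constraints requires task 29 before task 31, so this ordering violates it.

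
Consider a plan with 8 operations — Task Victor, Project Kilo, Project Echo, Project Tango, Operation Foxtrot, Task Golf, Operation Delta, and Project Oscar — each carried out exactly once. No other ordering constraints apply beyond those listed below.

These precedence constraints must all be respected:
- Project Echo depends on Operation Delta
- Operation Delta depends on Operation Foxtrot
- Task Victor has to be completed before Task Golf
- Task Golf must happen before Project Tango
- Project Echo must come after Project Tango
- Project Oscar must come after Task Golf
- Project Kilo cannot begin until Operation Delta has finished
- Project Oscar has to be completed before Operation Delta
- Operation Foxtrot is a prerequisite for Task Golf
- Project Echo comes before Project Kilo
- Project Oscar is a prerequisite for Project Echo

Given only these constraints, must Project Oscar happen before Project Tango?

No chain of constraints connects Project Oscar to Project Tango in either direction.
There exist valid orderings with Project Tango before Project Oscar, so Project Oscar is not required to come first.

No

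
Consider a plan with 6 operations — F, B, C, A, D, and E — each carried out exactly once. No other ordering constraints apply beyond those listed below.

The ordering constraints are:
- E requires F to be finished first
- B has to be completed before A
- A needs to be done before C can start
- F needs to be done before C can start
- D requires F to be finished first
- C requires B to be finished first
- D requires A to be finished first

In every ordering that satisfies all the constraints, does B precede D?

Yes

Following the dependencies: B → A → D.
Hence B necessarily comes before D.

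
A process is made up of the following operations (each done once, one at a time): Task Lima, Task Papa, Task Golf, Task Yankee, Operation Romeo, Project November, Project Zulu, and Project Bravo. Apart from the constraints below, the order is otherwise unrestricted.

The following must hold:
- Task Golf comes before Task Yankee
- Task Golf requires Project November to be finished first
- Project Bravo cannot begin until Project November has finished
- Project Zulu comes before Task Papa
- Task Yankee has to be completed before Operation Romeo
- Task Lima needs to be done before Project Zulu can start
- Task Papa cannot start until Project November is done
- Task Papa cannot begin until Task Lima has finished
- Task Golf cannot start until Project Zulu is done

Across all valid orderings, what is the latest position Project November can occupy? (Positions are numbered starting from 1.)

Following every chain forward from Project November, the operations that must come later are Task Papa, Task Golf, Task Yankee, Operation Romeo, Project Bravo — 5 of them.
So at least 5 operations follow Project November, putting Project November no later than position 3. That position is achievable by scheduling everything else first.

3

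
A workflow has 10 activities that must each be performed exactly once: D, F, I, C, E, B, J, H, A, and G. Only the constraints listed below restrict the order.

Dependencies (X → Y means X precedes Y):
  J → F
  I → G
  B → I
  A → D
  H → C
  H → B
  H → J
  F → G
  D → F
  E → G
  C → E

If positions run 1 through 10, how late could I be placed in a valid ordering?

The only activity forced after I (directly or by a chain) is G.
With 1 mandatory successor out of 10 activities total, the latest slot for I is 10−1 = 9, and it's reachable by doing all non-successors before I.

9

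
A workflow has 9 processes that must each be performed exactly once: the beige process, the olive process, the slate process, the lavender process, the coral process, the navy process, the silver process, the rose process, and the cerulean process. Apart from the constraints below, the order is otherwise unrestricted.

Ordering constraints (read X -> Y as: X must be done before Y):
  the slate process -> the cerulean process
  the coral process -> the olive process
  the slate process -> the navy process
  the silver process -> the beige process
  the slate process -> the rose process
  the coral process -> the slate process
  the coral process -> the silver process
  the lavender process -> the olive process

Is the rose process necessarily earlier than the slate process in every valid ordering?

No

There is a chain the slate process → the rose process, which puts the slate process before the rose process.
So the rose process never precedes the slate process.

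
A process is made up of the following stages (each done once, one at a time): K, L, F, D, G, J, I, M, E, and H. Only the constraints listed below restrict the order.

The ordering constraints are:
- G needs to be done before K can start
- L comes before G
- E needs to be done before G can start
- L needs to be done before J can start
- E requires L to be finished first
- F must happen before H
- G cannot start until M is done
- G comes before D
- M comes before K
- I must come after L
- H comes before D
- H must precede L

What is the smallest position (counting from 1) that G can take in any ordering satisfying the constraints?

6

Every stage that must precede G has to come before it. Tracing all chains that end at G, those stages are: L, F, M, E, H — 5 in total.
With 5 mandatory predecessors, the earliest G can sit is position 5+1 = 6, and placing just those 5 first achieves it.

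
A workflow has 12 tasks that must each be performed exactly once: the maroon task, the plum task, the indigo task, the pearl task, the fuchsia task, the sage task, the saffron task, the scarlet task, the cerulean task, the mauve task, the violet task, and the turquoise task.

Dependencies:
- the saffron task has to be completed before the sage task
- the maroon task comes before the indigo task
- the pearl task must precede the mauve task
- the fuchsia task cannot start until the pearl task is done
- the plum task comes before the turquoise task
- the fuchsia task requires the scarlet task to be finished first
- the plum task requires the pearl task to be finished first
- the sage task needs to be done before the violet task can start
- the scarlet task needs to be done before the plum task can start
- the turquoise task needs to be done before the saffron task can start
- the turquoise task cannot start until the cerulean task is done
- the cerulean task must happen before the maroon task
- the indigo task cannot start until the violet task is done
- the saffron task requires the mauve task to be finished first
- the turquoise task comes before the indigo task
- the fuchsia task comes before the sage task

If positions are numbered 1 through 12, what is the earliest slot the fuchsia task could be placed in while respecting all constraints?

3

Every task that must precede the fuchsia task has to come before it. Tracing all chains that end at the fuchsia task, those tasks are: the pearl task, the scarlet task — 2 in total.
So at minimum 2 tasks come before the fuchsia task, putting the fuchsia task no earlier than position 3. That position is achievable by scheduling exactly those predecessors first.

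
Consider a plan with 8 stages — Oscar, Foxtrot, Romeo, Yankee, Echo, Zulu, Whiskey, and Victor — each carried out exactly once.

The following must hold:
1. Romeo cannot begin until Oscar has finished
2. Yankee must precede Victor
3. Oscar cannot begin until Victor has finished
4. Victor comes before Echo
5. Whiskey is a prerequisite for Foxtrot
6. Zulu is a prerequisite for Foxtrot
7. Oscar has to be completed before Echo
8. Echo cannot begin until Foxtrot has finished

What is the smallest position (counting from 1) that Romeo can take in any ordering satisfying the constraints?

4

Every stage that must precede Romeo has to come before it. Tracing all chains that end at Romeo, those stages are: Oscar, Yankee, Victor — 3 in total.
With 3 mandatory predecessors, the earliest Romeo can sit is position 3+1 = 4, and placing just those 3 first achieves it.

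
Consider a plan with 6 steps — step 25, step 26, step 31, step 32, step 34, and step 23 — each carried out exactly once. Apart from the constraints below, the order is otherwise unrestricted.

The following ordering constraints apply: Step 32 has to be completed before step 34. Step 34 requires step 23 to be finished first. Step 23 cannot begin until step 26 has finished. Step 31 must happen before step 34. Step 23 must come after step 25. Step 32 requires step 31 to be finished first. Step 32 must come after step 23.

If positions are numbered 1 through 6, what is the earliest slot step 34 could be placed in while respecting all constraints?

6

Working backwards through the constraints from step 34, its full set of required predecessors is step 25, step 26, step 31, step 32, step 23 — 5 of them.
So at minimum 5 steps come before step 34, putting step 34 no earlier than position 6. That position is achievable by scheduling exactly those predecessors first.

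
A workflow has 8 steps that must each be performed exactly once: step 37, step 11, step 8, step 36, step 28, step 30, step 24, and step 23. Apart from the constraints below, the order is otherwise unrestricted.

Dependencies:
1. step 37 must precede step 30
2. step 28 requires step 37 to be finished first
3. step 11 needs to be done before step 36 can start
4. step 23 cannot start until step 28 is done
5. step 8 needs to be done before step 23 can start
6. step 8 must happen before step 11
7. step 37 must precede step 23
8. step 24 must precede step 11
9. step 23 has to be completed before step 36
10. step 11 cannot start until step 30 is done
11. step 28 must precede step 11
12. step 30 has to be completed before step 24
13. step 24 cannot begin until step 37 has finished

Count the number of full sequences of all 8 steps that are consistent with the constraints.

41

2 steps have no prerequisites (step 37, step 8), so any of them could come first.
Systematically extending each partial ordering one step at a time and counting, there are 41 complete orderings.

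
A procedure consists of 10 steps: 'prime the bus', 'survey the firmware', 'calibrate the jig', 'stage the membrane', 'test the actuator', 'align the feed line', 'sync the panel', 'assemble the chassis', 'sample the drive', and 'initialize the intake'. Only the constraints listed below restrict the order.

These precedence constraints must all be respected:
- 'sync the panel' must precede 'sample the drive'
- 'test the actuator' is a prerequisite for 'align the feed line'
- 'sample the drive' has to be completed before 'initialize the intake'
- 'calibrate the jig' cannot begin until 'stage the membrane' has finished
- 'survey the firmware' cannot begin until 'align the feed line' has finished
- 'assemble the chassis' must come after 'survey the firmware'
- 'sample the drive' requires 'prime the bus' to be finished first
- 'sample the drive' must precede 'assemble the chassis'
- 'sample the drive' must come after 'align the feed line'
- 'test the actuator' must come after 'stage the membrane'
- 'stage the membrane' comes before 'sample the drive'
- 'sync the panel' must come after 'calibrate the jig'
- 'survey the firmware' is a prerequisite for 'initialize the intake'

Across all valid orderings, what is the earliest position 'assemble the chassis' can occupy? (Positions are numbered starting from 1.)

The steps that are forced before 'assemble the chassis', directly or transitively, are 'prime the bus', 'survey the firmware', 'calibrate the jig', 'stage the membrane', 'test the actuator', 'align the feed line', 'sync the panel', 'sample the drive'. That's 8 steps.
So at minimum 8 steps come before 'assemble the chassis', putting 'assemble the chassis' no earlier than position 9. That position is achievable by scheduling exactly those predecessors first.

9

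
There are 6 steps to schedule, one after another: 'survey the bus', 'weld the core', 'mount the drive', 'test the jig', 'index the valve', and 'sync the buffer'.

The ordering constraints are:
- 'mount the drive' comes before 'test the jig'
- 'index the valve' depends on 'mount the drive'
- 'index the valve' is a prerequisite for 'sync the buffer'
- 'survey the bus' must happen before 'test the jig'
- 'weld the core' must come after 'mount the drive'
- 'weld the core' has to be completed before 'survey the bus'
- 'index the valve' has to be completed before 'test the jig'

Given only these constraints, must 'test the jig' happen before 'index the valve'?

No

In fact the dependencies run the other way: 'index the valve' → 'test the jig'.
So 'test the jig' does not have to come before 'index the valve' — it cannot.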